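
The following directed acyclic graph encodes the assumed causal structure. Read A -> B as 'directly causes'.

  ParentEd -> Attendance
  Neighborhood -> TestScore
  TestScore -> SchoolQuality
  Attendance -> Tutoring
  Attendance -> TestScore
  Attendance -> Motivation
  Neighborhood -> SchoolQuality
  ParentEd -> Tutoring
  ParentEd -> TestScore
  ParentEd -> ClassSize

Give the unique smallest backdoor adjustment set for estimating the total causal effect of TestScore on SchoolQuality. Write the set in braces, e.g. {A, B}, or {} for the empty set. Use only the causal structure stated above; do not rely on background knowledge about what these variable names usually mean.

{Neighborhood}

Variables eligible for adjustment (non-descendants of TestScore, excluding TestScore and SchoolQuality): {Attendance, ClassSize, Motivation, Neighborhood, ParentEd, Tutoring}.
Backdoor paths from TestScore to SchoolQuality:
  P1: TestScore <- Neighborhood -> SchoolQuality
The empty set is not sufficient: P1 (TestScore <- Neighborhood -> SchoolQuality) has no collider blocking it and no conditioned non-collider, so it is open.
Try {Neighborhood}:
  P1: blocked at fork node Neighborhood ∈ conditioning set.
{Neighborhood} contains no descendant of TestScore and blocks every backdoor path.
No other singleton works — e.g. {ParentEd} leaves P1 open — so {Neighborhood} is the unique smallest valid adjustment set.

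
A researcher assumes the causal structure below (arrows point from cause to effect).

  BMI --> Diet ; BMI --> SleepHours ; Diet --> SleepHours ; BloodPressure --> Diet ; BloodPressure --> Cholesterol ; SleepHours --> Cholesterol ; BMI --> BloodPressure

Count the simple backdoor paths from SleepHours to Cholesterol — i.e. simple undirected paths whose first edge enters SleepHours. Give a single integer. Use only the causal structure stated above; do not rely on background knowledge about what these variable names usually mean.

4

A backdoor path from SleepHours to Cholesterol is any simple undirected path whose first edge points into SleepHours (i.e. leaves SleepHours via a parent).
Parents of SleepHours: {BMI, Diet}.
Enumerating:
  P1: SleepHours <- BMI -> BloodPressure -> Cholesterol
  P2: SleepHours <- BMI -> Diet <- BloodPressure -> Cholesterol
  P3: SleepHours <- Diet <- BMI -> BloodPressure -> Cholesterol
  P4: SleepHours <- Diet <- BloodPressure -> Cholesterol
That exhausts the simple backdoor paths. Count: 4.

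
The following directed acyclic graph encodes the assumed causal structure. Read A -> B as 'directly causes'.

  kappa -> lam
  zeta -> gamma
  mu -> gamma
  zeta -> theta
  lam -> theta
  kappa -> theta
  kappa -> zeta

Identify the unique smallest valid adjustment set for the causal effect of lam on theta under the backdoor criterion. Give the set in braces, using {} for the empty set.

Variables eligible for adjustment (non-descendants of lam, excluding lam and theta): {gamma, kappa, mu, zeta}.
Backdoor paths from lam to theta:
  P1: lam <- kappa -> zeta -> theta
  P2: lam <- kappa -> theta
The empty set is not sufficient: P1 (lam <- kappa -> zeta -> theta) has no collider blocking it and no conditioned non-collider, so it is open.
Try {kappa}:
  P1: blocked at fork node kappa ∈ conditioning set.
  P2: blocked at fork node kappa ∈ conditioning set.
{kappa} contains no descendant of lam and blocks every backdoor path.
No other singleton works — e.g. {zeta} leaves P2 open — so {kappa} is the unique smallest valid adjustment set.

{kappa}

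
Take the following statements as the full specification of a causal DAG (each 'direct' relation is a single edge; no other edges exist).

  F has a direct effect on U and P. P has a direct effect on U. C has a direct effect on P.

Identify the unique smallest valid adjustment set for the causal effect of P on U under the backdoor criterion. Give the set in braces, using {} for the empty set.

{F}

Variables eligible for adjustment (non-descendants of P, excluding P and U): {C, F}.
Backdoor paths from P to U:
  P1: P <- F -> U
The empty set is not sufficient: P1 (P <- F -> U) has no collider blocking it and no conditioned non-collider, so it is open.
Try {F}:
  P1: blocked at fork node F ∈ conditioning set.
{F} contains no descendant of P and blocks every backdoor path.
No other singleton works — e.g. {C} leaves P1 open — so {F} is the unique smallest valid adjustment set.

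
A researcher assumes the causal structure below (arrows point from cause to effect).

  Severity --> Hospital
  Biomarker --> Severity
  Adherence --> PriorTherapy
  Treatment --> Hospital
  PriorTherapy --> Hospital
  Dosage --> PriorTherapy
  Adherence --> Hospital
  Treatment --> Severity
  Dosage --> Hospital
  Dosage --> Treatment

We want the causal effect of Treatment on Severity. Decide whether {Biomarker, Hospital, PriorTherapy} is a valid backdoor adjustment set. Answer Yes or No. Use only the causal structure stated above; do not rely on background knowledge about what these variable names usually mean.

No

Backdoor paths from Treatment to Severity (paths whose first edge points into Treatment):
  P1: Treatment <- Dosage -> PriorTherapy <- Adherence -> Hospital <- Severity
  P2: Treatment <- Dosage -> PriorTherapy -> Hospital <- Severity
  P3: Treatment <- Dosage -> Hospital <- Severity
Condition 1 (no descendant of Treatment in the set): FAILS — Hospital is a descendant of Treatment.
Condition 2 (every backdoor path blocked by {Biomarker, Hospital, PriorTherapy}):
  P1: open — collider(s) PriorTherapy, Hospital are conditioned on (or have a conditioned descendant) and no non-collider on the path is in the set.
  P2: blocked at chain node PriorTherapy ∈ conditioning set.
  P3: open — collider(s) Hospital are conditioned on (or have a conditioned descendant) and no non-collider on the path is in the set.
{Biomarker, Hospital, PriorTherapy} does not satisfy the backdoor criterion.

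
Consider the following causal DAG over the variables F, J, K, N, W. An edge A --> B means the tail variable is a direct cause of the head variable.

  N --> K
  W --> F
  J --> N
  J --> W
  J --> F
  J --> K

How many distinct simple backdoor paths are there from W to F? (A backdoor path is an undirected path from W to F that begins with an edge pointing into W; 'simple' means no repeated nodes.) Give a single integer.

1

A backdoor path from W to F is any simple undirected path whose first edge points into W (i.e. leaves W via a parent).
Parents of W: {J}.
Enumerating:
  P1: W <- J -> F
That exhausts the simple backdoor paths. Count: 1.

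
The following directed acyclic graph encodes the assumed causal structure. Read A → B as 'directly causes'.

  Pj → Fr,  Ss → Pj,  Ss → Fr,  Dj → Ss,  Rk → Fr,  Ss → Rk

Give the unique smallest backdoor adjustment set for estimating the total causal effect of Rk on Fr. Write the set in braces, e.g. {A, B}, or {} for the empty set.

{Ss}

Variables eligible for adjustment (non-descendants of Rk, excluding Rk and Fr): {Dj, Pj, Ss}.
Backdoor paths from Rk to Fr:
  P1: Rk <- Ss -> Pj -> Fr
  P2: Rk <- Ss -> Fr
The empty set is not sufficient: P1 (Rk <- Ss -> Pj -> Fr) has no collider blocking it and no conditioned non-collider, so it is open.
Try {Ss}:
  P1: blocked at fork node Ss ∈ conditioning set.
  P2: blocked at fork node Ss ∈ conditioning set.
{Ss} contains no descendant of Rk and blocks every backdoor path.
No other singleton works — e.g. {Dj} leaves P1 open — so {Ss} is the unique smallest valid adjustment set.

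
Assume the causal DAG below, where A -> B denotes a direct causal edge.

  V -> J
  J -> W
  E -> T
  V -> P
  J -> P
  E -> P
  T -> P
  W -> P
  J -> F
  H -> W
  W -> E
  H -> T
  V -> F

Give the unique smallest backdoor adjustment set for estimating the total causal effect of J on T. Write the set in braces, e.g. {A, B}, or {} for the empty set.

Variables eligible for adjustment (non-descendants of J, excluding J and T): {H, V}.
Backdoor paths from J to T:
  P1: J <- V -> P <- W <- H -> T
  P2: J <- V -> P <- W -> E -> T
  P3: J <- V -> P <- E <- W <- H -> T
  P4: J <- V -> P <- E -> T
  P5: J <- V -> P <- T
Each backdoor path contains an unconditioned collider, so every path is already blocked with the empty conditioning set:
  P1: blocked at collider P (neither it nor any descendant is in the conditioning set).
  P2: blocked at collider P (neither it nor any descendant is in the conditioning set).
  P3: blocked at collider P (neither it nor any descendant is in the conditioning set).
  P4: blocked at collider P (neither it nor any descendant is in the conditioning set).
  P5: blocked at collider P (neither it nor any descendant is in the conditioning set).
The empty set is therefore the unique smallest valid set.

{}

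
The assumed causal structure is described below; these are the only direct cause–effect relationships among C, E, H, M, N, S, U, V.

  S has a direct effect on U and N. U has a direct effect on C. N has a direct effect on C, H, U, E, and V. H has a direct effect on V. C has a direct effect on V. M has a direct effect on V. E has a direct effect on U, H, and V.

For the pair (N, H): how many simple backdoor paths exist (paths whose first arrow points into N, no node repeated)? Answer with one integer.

4

A backdoor path from N to H is any simple undirected path whose first edge points into N (i.e. leaves N via a parent).
Parents of N: {S}.
Enumerating:
  P1: N <- S -> U <- E -> H
  P2: N <- S -> U <- E -> V <- H
  P3: N <- S -> U -> C -> V <- E -> H
  P4: N <- S -> U -> C -> V <- H
That exhausts the simple backdoor paths. Count: 4.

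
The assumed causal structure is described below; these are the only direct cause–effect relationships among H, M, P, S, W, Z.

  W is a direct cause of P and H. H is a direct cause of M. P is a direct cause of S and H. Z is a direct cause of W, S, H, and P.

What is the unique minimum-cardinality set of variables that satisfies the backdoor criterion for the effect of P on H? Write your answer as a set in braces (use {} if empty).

{W, Z}

Variables eligible for adjustment (non-descendants of P, excluding P and H): {W, Z}.
Backdoor paths from P to H:
  P1: P <- Z -> W -> H
  P2: P <- Z -> H
  P3: P <- W <- Z -> H
  P4: P <- W -> H
The empty set is not sufficient: P1 (P <- Z -> W -> H) has no collider blocking it and no conditioned non-collider, so it is open.
Try {W, Z}:
  P1: blocked at fork node Z ∈ conditioning set.
  P2: blocked at fork node Z ∈ conditioning set.
  P3: blocked at chain node W ∈ conditioning set.
  P4: blocked at fork node W ∈ conditioning set.
{W, Z} contains no descendant of P and blocks every backdoor path.
Every element of {W, Z} is needed (dropping W leaves P4 open; dropping Z leaves P2 open), so no proper subset is valid.
Among all size-2 subsets of the eligible variables, only {W, Z} blocks every backdoor path, so it is the unique smallest valid adjustment set.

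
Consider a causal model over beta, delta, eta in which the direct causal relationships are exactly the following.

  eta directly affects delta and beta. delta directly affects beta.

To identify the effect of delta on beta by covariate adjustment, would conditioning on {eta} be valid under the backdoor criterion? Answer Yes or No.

Backdoor paths from delta to beta (paths whose first edge points into delta):
  P1: delta <- eta -> beta
Condition 1 (no descendant of delta in the set): holds — descendants of delta are {beta}; none are in {eta}.
Condition 2 (every backdoor path blocked by {eta}):
  P1: blocked at fork node eta ∈ conditioning set.
{eta} satisfies the backdoor criterion.

Yes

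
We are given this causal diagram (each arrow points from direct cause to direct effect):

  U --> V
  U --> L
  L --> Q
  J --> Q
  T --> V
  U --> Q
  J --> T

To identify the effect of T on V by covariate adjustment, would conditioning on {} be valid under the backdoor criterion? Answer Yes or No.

Backdoor paths from T to V (paths whose first edge points into T):
  P1: T <- J -> Q <- U -> V
  P2: T <- J -> Q <- L <- U -> V
Condition 1 (no descendant of T in the set): holds — descendants of T are {V}; none are in {}.
Condition 2 (every backdoor path blocked by {}):
  P1: blocked at collider Q (neither it nor any descendant is in the conditioning set).
  P2: blocked at collider Q (neither it nor any descendant is in the conditioning set).
{} satisfies the backdoor criterion.

Yes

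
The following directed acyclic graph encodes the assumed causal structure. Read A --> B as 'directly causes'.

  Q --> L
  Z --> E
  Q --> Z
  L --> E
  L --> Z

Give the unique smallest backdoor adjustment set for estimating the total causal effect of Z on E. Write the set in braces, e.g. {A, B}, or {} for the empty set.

{L}

Variables eligible for adjustment (non-descendants of Z, excluding Z and E): {L, Q}.
Backdoor paths from Z to E:
  P1: Z <- Q -> L -> E
  P2: Z <- L -> E
The empty set is not sufficient: P1 (Z <- Q -> L -> E) has no collider blocking it and no conditioned non-collider, so it is open.
Try {L}:
  P1: blocked at chain node L ∈ conditioning set.
  P2: blocked at fork node L ∈ conditioning set.
{L} contains no descendant of Z and blocks every backdoor path.
No other singleton works — e.g. {Q} leaves P2 open — so {L} is the unique smallest valid adjustment set.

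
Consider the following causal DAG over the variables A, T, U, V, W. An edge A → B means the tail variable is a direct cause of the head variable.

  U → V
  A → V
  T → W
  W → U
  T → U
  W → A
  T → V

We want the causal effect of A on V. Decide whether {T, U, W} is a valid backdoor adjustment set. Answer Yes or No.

Yes

Backdoor paths from A to V (paths whose first edge points into A):
  P1: A <- W <- T -> U -> V
  P2: A <- W <- T -> V
  P3: A <- W -> U <- T -> V
  P4: A <- W -> U -> V
Condition 1 (no descendant of A in the set): holds — descendants of A are {V}; none are in {T, U, W}.
Condition 2 (every backdoor path blocked by {T, U, W}):
  P1: blocked at chain node W ∈ conditioning set.
  P2: blocked at chain node W ∈ conditioning set.
  P3: blocked at fork node W ∈ conditioning set.
  P4: blocked at fork node W ∈ conditioning set.
{T, U, W} satisfies the backdoor criterion.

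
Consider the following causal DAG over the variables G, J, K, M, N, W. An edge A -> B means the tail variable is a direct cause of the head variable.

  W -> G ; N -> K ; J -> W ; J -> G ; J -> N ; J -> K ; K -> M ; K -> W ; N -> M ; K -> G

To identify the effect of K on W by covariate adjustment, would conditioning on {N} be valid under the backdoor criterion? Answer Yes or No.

Backdoor paths from K to W (paths whose first edge points into K):
  P1: K <- J -> W
  P2: K <- J -> G <- W
  P3: K <- N <- J -> W
  P4: K <- N <- J -> G <- W
Condition 1 (no descendant of K in the set): holds — descendants of K are {G, M, W}; none are in {N}.
Condition 2 (every backdoor path blocked by {N}):
  P1: open — no interior node is in the conditioning set.
  P2: blocked at collider G (neither it nor any descendant is in the conditioning set).
  P3: blocked at chain node N ∈ conditioning set.
  P4: blocked at chain node N ∈ conditioning set.
{N} does not satisfy the backdoor criterion.

No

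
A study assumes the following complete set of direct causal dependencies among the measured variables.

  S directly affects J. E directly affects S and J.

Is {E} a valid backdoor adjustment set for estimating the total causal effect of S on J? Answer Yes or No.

Backdoor paths from S to J (paths whose first edge points into S):
  P1: S <- E -> J
Condition 1 (no descendant of S in the set): holds — descendants of S are {J}; none are in {E}.
Condition 2 (every backdoor path blocked by {E}):
  P1: blocked at fork node E ∈ conditioning set.
{E} satisfies the backdoor criterion.

Yes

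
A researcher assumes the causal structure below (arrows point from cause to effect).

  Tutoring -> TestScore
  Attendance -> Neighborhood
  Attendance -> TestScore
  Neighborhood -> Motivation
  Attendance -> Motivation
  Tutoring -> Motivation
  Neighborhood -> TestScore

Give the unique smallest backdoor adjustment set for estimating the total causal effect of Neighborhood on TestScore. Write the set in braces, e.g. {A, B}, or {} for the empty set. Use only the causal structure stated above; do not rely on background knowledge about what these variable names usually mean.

Variables eligible for adjustment (non-descendants of Neighborhood, excluding Neighborhood and TestScore): {Attendance, Tutoring}.
Backdoor paths from Neighborhood to TestScore:
  P1: Neighborhood <- Attendance -> TestScore
  P2: Neighborhood <- Attendance -> Motivation <- Tutoring -> TestScore
The empty set is not sufficient: P1 (Neighborhood <- Attendance -> TestScore) has no collider blocking it and no conditioned non-collider, so it is open.
Try {Attendance}:
  P1: blocked at fork node Attendance ∈ conditioning set.
  P2: blocked at fork node Attendance ∈ conditioning set.
{Attendance} contains no descendant of Neighborhood and blocks every backdoor path.
No other singleton works — e.g. {Tutoring} leaves P1 open — so {Attendance} is the unique smallest valid adjustment set.

{Attendance}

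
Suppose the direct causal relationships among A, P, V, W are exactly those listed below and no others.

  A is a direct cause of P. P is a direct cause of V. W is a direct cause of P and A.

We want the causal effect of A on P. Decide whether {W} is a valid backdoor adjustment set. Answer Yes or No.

Backdoor paths from A to P (paths whose first edge points into A):
  P1: A <- W -> P
Condition 1 (no descendant of A in the set): holds — descendants of A are {P, V}; none are in {W}.
Condition 2 (every backdoor path blocked by {W}):
  P1: blocked at fork node W ∈ conditioning set.
{W} satisfies the backdoor criterion.

Yes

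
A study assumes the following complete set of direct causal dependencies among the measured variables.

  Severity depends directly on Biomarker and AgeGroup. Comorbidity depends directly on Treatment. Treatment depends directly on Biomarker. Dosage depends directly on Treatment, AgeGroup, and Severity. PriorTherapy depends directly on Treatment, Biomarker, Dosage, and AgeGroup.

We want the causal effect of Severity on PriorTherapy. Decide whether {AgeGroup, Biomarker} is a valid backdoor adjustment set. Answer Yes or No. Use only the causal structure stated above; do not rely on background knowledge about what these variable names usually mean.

Yes

Backdoor paths from Severity to PriorTherapy (paths whose first edge points into Severity):
  P1: Severity <- Biomarker -> Treatment -> Dosage <- AgeGroup -> PriorTherapy
  P2: Severity <- Biomarker -> Treatment -> Dosage -> PriorTherapy
  P3: Severity <- Biomarker -> Treatment -> PriorTherapy
  P4: Severity <- Biomarker -> PriorTherapy
  P5: Severity <- AgeGroup -> Dosage <- Treatment <- Biomarker -> PriorTherapy
  P6: Severity <- AgeGroup -> Dosage <- Treatment -> PriorTherapy
  P7: Severity <- AgeGroup -> Dosage -> PriorTherapy
  P8: Severity <- AgeGroup -> PriorTherapy
Condition 1 (no descendant of Severity in the set): holds — descendants of Severity are {Dosage, PriorTherapy}; none are in {AgeGroup, Biomarker}.
Condition 2 (every backdoor path blocked by {AgeGroup, Biomarker}):
  P1: blocked at fork node Biomarker ∈ conditioning set.
  P2: blocked at fork node Biomarker ∈ conditioning set.
  P3: blocked at fork node Biomarker ∈ conditioning set.
  P4: blocked at fork node Biomarker ∈ conditioning set.
  P5: blocked at fork node AgeGroup ∈ conditioning set.
  P6: blocked at fork node AgeGroup ∈ conditioning set.
  P7: blocked at fork node AgeGroup ∈ conditioning set.
  P8: blocked at fork node AgeGroup ∈ conditioning set.
{AgeGroup, Biomarker} satisfies the backdoor criterion.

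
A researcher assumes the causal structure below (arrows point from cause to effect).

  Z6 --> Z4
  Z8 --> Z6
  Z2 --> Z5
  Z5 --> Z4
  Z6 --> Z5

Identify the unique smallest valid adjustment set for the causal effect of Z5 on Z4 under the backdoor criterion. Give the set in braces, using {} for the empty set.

{Z6}

Variables eligible for adjustment (non-descendants of Z5, excluding Z5 and Z4): {Z2, Z6, Z8}.
Backdoor paths from Z5 to Z4:
  P1: Z5 <- Z6 -> Z4
The empty set is not sufficient: P1 (Z5 <- Z6 -> Z4) has no collider blocking it and no conditioned non-collider, so it is open.
Try {Z6}:
  P1: blocked at fork node Z6 ∈ conditioning set.
{Z6} contains no descendant of Z5 and blocks every backdoor path.
No other singleton works — e.g. {Z8} leaves P1 open — so {Z6} is the unique smallest valid adjustment set.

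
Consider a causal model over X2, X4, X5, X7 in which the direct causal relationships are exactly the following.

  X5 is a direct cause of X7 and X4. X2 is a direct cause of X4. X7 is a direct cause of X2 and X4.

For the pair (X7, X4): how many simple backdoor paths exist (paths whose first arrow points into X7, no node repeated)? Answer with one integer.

A backdoor path from X7 to X4 is any simple undirected path whose first edge points into X7 (i.e. leaves X7 via a parent).
Parents of X7: {X5}.
Enumerating:
  P1: X7 <- X5 -> X4
That exhausts the simple backdoor paths. Count: 1.

1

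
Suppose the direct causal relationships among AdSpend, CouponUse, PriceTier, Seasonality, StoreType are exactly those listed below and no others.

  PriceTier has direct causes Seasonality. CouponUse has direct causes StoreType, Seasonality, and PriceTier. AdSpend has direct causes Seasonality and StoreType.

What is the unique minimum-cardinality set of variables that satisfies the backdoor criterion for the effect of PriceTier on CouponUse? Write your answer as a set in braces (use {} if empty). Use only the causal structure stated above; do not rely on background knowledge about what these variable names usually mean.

{Seasonality}

Variables eligible for adjustment (non-descendants of PriceTier, excluding PriceTier and CouponUse): {AdSpend, Seasonality, StoreType}.
Backdoor paths from PriceTier to CouponUse:
  P1: PriceTier <- Seasonality -> AdSpend <- StoreType -> CouponUse
  P2: PriceTier <- Seasonality -> CouponUse
The empty set is not sufficient: P2 (PriceTier <- Seasonality -> CouponUse) has no collider blocking it and no conditioned non-collider, so it is open.
Try {Seasonality}:
  P1: blocked at fork node Seasonality ∈ conditioning set.
  P2: blocked at fork node Seasonality ∈ conditioning set.
{Seasonality} contains no descendant of PriceTier and blocks every backdoor path.
No other singleton works — e.g. {StoreType} leaves P2 open — so {Seasonality} is the unique smallest valid adjustment set.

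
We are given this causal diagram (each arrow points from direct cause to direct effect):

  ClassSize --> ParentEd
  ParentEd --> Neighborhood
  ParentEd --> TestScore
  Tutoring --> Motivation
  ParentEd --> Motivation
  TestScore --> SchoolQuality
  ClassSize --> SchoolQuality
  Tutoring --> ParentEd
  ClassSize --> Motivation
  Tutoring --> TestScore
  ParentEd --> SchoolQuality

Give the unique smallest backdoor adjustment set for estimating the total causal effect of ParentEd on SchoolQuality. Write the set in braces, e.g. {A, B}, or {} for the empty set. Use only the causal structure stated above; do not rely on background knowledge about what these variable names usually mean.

{ClassSize, Tutoring}

Variables eligible for adjustment (non-descendants of ParentEd, excluding ParentEd and SchoolQuality): {ClassSize, Tutoring}.
Backdoor paths from ParentEd to SchoolQuality:
  P1: ParentEd <- Tutoring -> Motivation <- ClassSize -> SchoolQuality
  P2: ParentEd <- Tutoring -> TestScore -> SchoolQuality
  P3: ParentEd <- ClassSize -> Motivation <- Tutoring -> TestScore -> SchoolQuality
  P4: ParentEd <- ClassSize -> SchoolQuality
The empty set is not sufficient: P2 (ParentEd <- Tutoring -> TestScore -> SchoolQuality) has no collider blocking it and no conditioned non-collider, so it is open.
Try {ClassSize, Tutoring}:
  P1: blocked at fork node Tutoring ∈ conditioning set.
  P2: blocked at fork node Tutoring ∈ conditioning set.
  P3: blocked at fork node ClassSize ∈ conditioning set.
  P4: blocked at fork node ClassSize ∈ conditioning set.
{ClassSize, Tutoring} contains no descendant of ParentEd and blocks every backdoor path.
Every element of {ClassSize, Tutoring} is needed (dropping ClassSize leaves P4 open; dropping Tutoring leaves P2 open), so no proper subset is valid.
Among all size-2 subsets of the eligible variables, only {ClassSize, Tutoring} blocks every backdoor path, so it is the unique smallest valid adjustment set.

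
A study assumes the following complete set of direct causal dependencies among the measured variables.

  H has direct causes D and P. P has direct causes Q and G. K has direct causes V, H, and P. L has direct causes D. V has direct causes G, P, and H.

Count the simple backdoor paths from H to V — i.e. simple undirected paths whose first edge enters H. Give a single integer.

3

A backdoor path from H to V is any simple undirected path whose first edge points into H (i.e. leaves H via a parent).
Parents of H: {D, P}.
Enumerating:
  P1: H <- P <- G -> V
  P2: H <- P -> V
  P3: H <- P -> K <- V
That exhausts the simple backdoor paths. Count: 3.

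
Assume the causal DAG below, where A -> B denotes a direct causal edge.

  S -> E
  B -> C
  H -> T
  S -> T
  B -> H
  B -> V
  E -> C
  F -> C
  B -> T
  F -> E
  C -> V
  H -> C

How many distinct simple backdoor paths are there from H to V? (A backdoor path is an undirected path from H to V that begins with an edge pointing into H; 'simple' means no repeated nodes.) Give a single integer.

A backdoor path from H to V is any simple undirected path whose first edge points into H (i.e. leaves H via a parent).
Parents of H: {B}.
Enumerating:
  P1: H <- B -> C -> V
  P2: H <- B -> T <- S -> E <- F -> C -> V
  P3: H <- B -> T <- S -> E -> C -> V
  P4: H <- B -> V
That exhausts the simple backdoor paths. Count: 4.

4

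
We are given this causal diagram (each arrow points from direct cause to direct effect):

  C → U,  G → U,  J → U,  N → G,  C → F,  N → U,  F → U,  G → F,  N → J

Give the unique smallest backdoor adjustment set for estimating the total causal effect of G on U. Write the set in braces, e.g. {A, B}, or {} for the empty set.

Variables eligible for adjustment (non-descendants of G, excluding G and U): {C, J, N}.
Backdoor paths from G to U:
  P1: G <- N -> J -> U
  P2: G <- N -> U
The empty set is not sufficient: P1 (G <- N -> J -> U) has no collider blocking it and no conditioned non-collider, so it is open.
Try {N}:
  P1: blocked at fork node N ∈ conditioning set.
  P2: blocked at fork node N ∈ conditioning set.
{N} contains no descendant of G and blocks every backdoor path.
No other singleton works — e.g. {C} leaves P1 open — so {N} is the unique smallest valid adjustment set.

{N}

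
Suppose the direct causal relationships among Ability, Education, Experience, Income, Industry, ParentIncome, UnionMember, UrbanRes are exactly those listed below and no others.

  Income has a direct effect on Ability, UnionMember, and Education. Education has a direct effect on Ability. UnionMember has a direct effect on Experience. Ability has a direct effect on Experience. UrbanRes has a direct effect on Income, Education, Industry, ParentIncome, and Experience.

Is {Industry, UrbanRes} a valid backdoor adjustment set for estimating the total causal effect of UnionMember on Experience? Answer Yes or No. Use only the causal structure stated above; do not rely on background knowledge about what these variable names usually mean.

No

Backdoor paths from UnionMember to Experience (paths whose first edge points into UnionMember):
  P1: UnionMember <- Income <- UrbanRes -> Education -> Ability -> Experience
  P2: UnionMember <- Income <- UrbanRes -> Experience
  P3: UnionMember <- Income -> Education <- UrbanRes -> Experience
  P4: UnionMember <- Income -> Education -> Ability -> Experience
  P5: UnionMember <- Income -> Ability <- Education <- UrbanRes -> Experience
  P6: UnionMember <- Income -> Ability -> Experience
Condition 1 (no descendant of UnionMember in the set): holds — descendants of UnionMember are {Experience}; none are in {Industry, UrbanRes}.
Condition 2 (every backdoor path blocked by {Industry, UrbanRes}):
  P1: blocked at fork node UrbanRes ∈ conditioning set.
  P2: blocked at fork node UrbanRes ∈ conditioning set.
  P3: blocked at collider Education (neither it nor any descendant is in the conditioning set).
  P4: open — no interior node is in the conditioning set.
  P5: blocked at collider Ability (neither it nor any descendant is in the conditioning set).
  P6: open — no interior node is in the conditioning set.
{Industry, UrbanRes} does not satisfy the backdoor criterion.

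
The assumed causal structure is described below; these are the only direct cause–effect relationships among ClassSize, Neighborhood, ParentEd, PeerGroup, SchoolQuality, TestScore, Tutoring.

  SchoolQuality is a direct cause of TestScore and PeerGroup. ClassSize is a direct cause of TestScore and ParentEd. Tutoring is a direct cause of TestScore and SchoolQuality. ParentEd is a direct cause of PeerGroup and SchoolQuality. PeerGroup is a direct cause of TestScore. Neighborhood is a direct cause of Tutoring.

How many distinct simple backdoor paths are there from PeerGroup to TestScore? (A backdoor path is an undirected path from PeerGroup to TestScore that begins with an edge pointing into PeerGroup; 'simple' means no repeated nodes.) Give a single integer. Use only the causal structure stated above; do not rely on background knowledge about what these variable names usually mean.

A backdoor path from PeerGroup to TestScore is any simple undirected path whose first edge points into PeerGroup (i.e. leaves PeerGroup via a parent).
Parents of PeerGroup: {ParentEd, SchoolQuality}.
Enumerating:
  P1: PeerGroup <- ParentEd <- ClassSize -> TestScore
  P2: PeerGroup <- ParentEd -> SchoolQuality <- Tutoring -> TestScore
  P3: PeerGroup <- ParentEd -> SchoolQuality -> TestScore
  P4: PeerGroup <- SchoolQuality <- ParentEd <- ClassSize -> TestScore
  P5: PeerGroup <- SchoolQuality <- Tutoring -> TestScore
  P6: PeerGroup <- SchoolQuality -> TestScore
That exhausts the simple backdoor paths. Count: 6.

6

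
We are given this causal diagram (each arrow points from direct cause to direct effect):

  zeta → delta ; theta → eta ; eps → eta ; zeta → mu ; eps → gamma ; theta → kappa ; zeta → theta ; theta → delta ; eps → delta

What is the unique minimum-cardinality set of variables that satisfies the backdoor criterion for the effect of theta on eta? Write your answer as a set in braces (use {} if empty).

{}

Variables eligible for adjustment (non-descendants of theta, excluding theta and eta): {eps, gamma, mu, zeta}.
Backdoor paths from theta to eta:
  P1: theta <- zeta -> delta <- eps -> eta
Each backdoor path contains an unconditioned collider, so every path is already blocked with the empty conditioning set:
  P1: blocked at collider delta (neither it nor any descendant is in the conditioning set).
The empty set is therefore the unique smallest valid set.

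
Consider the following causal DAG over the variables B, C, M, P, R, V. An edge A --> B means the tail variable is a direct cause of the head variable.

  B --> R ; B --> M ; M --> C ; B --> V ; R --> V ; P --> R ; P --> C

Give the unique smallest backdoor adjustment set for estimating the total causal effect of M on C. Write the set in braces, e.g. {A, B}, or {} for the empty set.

{}

Variables eligible for adjustment (non-descendants of M, excluding M and C): {B, P, R, V}.
Backdoor paths from M to C:
  P1: M <- B -> R <- P -> C
  P2: M <- B -> V <- R <- P -> C
Each backdoor path contains an unconditioned collider, so every path is already blocked with the empty conditioning set:
  P1: blocked at collider R (neither it nor any descendant is in the conditioning set).
  P2: blocked at collider V (neither it nor any descendant is in the conditioning set).
The empty set is therefore the unique smallest valid set.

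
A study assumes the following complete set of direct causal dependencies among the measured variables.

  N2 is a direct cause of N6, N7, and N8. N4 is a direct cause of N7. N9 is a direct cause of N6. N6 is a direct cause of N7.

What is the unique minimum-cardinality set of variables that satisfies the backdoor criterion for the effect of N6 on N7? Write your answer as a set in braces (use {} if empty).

{N2}

Variables eligible for adjustment (non-descendants of N6, excluding N6 and N7): {N2, N4, N8, N9}.
Backdoor paths from N6 to N7:
  P1: N6 <- N2 -> N7
The empty set is not sufficient: P1 (N6 <- N2 -> N7) has no collider blocking it and no conditioned non-collider, so it is open.
Try {N2}:
  P1: blocked at fork node N2 ∈ conditioning set.
{N2} contains no descendant of N6 and blocks every backdoor path.
No other singleton works — e.g. {N9} leaves P1 open — so {N2} is the unique smallest valid adjustment set.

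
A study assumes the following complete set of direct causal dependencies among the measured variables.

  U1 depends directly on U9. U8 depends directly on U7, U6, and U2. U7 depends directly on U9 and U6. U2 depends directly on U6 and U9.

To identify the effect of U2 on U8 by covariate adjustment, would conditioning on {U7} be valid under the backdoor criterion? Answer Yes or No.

Backdoor paths from U2 to U8 (paths whose first edge points into U2):
  P1: U2 <- U9 -> U7 <- U6 -> U8
  P2: U2 <- U9 -> U7 -> U8
  P3: U2 <- U6 -> U7 -> U8
  P4: U2 <- U6 -> U8
Condition 1 (no descendant of U2 in the set): holds — descendants of U2 are {U8}; none are in {U7}.
Condition 2 (every backdoor path blocked by {U7}):
  P1: open — collider(s) U7 are conditioned on (or have a conditioned descendant) and no non-collider on the path is in the set.
  P2: blocked at chain node U7 ∈ conditioning set.
  P3: blocked at chain node U7 ∈ conditioning set.
  P4: open — no interior node is in the conditioning set.
{U7} does not satisfy the backdoor criterion.

No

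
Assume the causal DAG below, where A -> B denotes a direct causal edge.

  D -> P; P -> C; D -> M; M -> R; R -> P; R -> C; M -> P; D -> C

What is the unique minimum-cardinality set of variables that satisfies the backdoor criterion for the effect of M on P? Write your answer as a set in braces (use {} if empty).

{D}

Variables eligible for adjustment (non-descendants of M, excluding M and P): {D}.
Backdoor paths from M to P:
  P1: M <- D -> P
  P2: M <- D -> C <- R -> P
  P3: M <- D -> C <- P
The empty set is not sufficient: P1 (M <- D -> P) has no collider blocking it and no conditioned non-collider, so it is open.
Try {D}:
  P1: blocked at fork node D ∈ conditioning set.
  P2: blocked at fork node D ∈ conditioning set.
  P3: blocked at fork node D ∈ conditioning set.
{D} contains no descendant of M and blocks every backdoor path.
{D} is the unique smallest valid adjustment set.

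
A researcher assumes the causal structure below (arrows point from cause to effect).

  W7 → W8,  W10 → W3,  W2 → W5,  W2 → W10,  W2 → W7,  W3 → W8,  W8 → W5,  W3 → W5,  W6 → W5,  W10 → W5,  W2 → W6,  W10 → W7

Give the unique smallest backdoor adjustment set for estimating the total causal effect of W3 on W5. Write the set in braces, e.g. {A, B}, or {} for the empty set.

{W10}

Variables eligible for adjustment (non-descendants of W3, excluding W3 and W5): {W10, W2, W6, W7}.
Backdoor paths from W3 to W5:
  P1: W3 <- W10 <- W2 -> W7 -> W8 -> W5
  P2: W3 <- W10 <- W2 -> W6 -> W5
  P3: W3 <- W10 <- W2 -> W5
  P4: W3 <- W10 -> W7 <- W2 -> W6 -> W5
  P5: W3 <- W10 -> W7 <- W2 -> W5
  P6: W3 <- W10 -> W7 -> W8 -> W5
  P7: W3 <- W10 -> W5
The empty set is not sufficient: P1 (W3 <- W10 <- W2 -> W7 -> W8 -> W5) has no collider blocking it and no conditioned non-collider, so it is open.
Try {W10}:
  P1: blocked at chain node W10 ∈ conditioning set.
  P2: blocked at chain node W10 ∈ conditioning set.
  P3: blocked at chain node W10 ∈ conditioning set.
  P4: blocked at fork node W10 ∈ conditioning set.
  P5: blocked at fork node W10 ∈ conditioning set.
  P6: blocked at fork node W10 ∈ conditioning set.
  P7: blocked at fork node W10 ∈ conditioning set.
{W10} contains no descendant of W3 and blocks every backdoor path.
No other singleton works — e.g. {W2} leaves P6 open — so {W10} is the unique smallest valid adjustment set.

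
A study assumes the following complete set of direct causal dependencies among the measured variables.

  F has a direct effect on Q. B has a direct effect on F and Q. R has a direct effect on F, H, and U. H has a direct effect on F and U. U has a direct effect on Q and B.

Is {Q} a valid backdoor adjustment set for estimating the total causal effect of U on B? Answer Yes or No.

Backdoor paths from U to B (paths whose first edge points into U):
  P1: U <- R -> H -> F <- B
  P2: U <- R -> H -> F -> Q <- B
  P3: U <- R -> F <- B
  P4: U <- R -> F -> Q <- B
  P5: U <- H <- R -> F <- B
  P6: U <- H <- R -> F -> Q <- B
  P7: U <- H -> F <- B
  P8: U <- H -> F -> Q <- B
Condition 1 (no descendant of U in the set): FAILS — Q is a descendant of U.
Condition 2 (every backdoor path blocked by {Q}):
  P1: open — collider(s) F are conditioned on (or have a conditioned descendant) and no non-collider on the path is in the set.
  P2: open — collider(s) Q are conditioned on (or have a conditioned descendant) and no non-collider on the path is in the set.
  P3: open — collider(s) F are conditioned on (or have a conditioned descendant) and no non-collider on the path is in the set.
  P4: open — collider(s) Q are conditioned on (or have a conditioned descendant) and no non-collider on the path is in the set.
  P5: open — collider(s) F are conditioned on (or have a conditioned descendant) and no non-collider on the path is in the set.
  P6: open — collider(s) Q are conditioned on (or have a conditioned descendant) and no non-collider on the path is in the set.
  P7: open — collider(s) F are conditioned on (or have a conditioned descendant) and no non-collider on the path is in the set.
  P8: open — collider(s) Q are conditioned on (or have a conditioned descendant) and no non-collider on the path is in the set.
{Q} does not satisfy the backdoor criterion.

No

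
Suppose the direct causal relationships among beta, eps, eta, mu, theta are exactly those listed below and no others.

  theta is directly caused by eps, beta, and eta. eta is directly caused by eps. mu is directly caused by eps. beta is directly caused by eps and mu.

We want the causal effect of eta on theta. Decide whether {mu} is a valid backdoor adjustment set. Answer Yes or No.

No

Backdoor paths from eta to theta (paths whose first edge points into eta):
  P1: eta <- eps -> mu -> beta -> theta
  P2: eta <- eps -> beta -> theta
  P3: eta <- eps -> theta
Condition 1 (no descendant of eta in the set): holds — descendants of eta are {theta}; none are in {mu}.
Condition 2 (every backdoor path blocked by {mu}):
  P1: blocked at chain node mu ∈ conditioning set.
  P2: open — no interior node is in the conditioning set.
  P3: open — no interior node is in the conditioning set.
{mu} does not satisfy the backdoor criterion.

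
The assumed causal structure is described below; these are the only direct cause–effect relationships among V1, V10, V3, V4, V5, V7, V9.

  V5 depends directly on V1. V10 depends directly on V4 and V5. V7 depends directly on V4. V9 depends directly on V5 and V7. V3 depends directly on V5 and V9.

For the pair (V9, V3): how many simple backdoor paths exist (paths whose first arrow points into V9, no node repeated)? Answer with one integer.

2

A backdoor path from V9 to V3 is any simple undirected path whose first edge points into V9 (i.e. leaves V9 via a parent).
Parents of V9: {V5, V7}.
Enumerating:
  P1: V9 <- V5 -> V3
  P2: V9 <- V7 <- V4 -> V10 <- V5 -> V3
That exhausts the simple backdoor paths. Count: 2.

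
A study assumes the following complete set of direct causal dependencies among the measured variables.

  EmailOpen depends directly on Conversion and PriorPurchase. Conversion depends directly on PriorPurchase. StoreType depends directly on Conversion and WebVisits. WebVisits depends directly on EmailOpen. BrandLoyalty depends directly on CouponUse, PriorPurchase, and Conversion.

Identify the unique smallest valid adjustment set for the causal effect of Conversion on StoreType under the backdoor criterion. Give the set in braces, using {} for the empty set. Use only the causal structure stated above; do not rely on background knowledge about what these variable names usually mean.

{PriorPurchase}

Variables eligible for adjustment (non-descendants of Conversion, excluding Conversion and StoreType): {CouponUse, PriorPurchase}.
Backdoor paths from Conversion to StoreType:
  P1: Conversion <- PriorPurchase -> EmailOpen -> WebVisits -> StoreType
The empty set is not sufficient: P1 (Conversion <- PriorPurchase -> EmailOpen -> WebVisits -> StoreType) has no collider blocking it and no conditioned non-collider, so it is open.
Try {PriorPurchase}:
  P1: blocked at fork node PriorPurchase ∈ conditioning set.
{PriorPurchase} contains no descendant of Conversion and blocks every backdoor path.
No other singleton works — e.g. {CouponUse} leaves P1 open — so {PriorPurchase} is the unique smallest valid adjustment set.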